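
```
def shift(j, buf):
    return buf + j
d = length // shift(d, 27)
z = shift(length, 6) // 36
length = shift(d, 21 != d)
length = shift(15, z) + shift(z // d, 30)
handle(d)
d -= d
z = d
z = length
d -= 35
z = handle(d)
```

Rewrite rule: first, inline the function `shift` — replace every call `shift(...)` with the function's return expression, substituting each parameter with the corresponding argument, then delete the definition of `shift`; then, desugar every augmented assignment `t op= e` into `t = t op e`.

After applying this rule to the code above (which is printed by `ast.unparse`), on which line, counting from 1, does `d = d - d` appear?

Transformed code:
d = length // (27 + d)
z = (6 + length) // 36
length = (21 != d) + d
length = z + 15 + (30 + z // d)
handle(d)
d = d - d
z = d
z = length
d = d - 35
z = handle(d)

6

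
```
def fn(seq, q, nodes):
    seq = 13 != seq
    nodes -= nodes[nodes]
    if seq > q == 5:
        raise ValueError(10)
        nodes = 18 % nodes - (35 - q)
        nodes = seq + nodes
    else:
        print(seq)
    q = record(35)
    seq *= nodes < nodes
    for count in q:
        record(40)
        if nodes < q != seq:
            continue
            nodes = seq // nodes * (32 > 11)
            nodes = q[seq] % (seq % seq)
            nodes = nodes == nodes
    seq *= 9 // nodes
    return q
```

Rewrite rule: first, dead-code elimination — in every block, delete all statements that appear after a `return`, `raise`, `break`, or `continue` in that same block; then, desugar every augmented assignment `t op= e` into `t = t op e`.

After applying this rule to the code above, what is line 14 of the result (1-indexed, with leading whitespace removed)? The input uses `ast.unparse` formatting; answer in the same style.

seq = seq * (9 // nodes)

Transformed code:
def fn(seq, q, nodes):
    seq = 13 != seq
    nodes = nodes - nodes[nodes]
    if seq > q == 5:
        raise ValueError(10)
    else:
        print(seq)
    q = record(35)
    seq = seq * (nodes < nodes)
    for count in q:
        record(40)
        if nodes < q != seq:
            continue
    seq = seq * (9 // nodes)
    return q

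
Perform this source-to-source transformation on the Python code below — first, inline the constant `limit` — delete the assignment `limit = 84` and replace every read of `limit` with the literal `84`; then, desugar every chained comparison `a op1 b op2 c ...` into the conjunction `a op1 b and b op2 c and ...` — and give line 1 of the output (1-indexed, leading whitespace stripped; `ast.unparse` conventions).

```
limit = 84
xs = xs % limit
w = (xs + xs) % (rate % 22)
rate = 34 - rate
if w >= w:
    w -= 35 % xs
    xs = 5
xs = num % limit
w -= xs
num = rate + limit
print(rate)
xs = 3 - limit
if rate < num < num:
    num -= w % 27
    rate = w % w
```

xs = xs % 84

Transformed code:
xs = xs % 84
w = (xs + xs) % (rate % 22)
rate = 34 - rate
if w >= w:
    w -= 35 % xs
    xs = 5
xs = num % 84
w -= xs
num = rate + 84
print(rate)
xs = 3 - 84
if rate < num and num < num:
    num -= w % 27
    rate = w % w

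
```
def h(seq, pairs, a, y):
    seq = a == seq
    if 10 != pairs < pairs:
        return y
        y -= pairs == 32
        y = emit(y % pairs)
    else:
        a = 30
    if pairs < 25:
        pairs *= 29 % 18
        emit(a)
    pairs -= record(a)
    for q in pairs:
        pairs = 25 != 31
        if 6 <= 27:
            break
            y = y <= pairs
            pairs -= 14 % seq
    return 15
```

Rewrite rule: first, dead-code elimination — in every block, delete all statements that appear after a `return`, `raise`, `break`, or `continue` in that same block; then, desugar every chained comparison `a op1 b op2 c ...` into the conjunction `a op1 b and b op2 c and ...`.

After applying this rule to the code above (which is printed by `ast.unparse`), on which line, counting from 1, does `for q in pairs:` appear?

11

Transformed code:
def h(seq, pairs, a, y):
    seq = a == seq
    if 10 != pairs and pairs < pairs:
        return y
    else:
        a = 30
    if pairs < 25:
        pairs *= 29 % 18
        emit(a)
    pairs -= record(a)
    for q in pairs:
        pairs = 25 != 31
        if 6 <= 27:
            break
    return 15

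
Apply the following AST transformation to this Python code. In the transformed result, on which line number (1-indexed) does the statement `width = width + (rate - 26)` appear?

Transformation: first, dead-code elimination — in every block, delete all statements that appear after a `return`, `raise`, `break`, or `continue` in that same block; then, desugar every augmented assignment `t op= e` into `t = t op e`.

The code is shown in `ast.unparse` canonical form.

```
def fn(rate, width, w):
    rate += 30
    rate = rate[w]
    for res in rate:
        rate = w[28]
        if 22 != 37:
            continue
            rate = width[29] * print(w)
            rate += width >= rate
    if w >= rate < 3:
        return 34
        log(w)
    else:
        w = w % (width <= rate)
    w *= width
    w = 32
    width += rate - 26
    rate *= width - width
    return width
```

14

Transformed code:
def fn(rate, width, w):
    rate = rate + 30
    rate = rate[w]
    for res in rate:
        rate = w[28]
        if 22 != 37:
            continue
    if w >= rate < 3:
        return 34
    else:
        w = w % (width <= rate)
    w = w * width
    w = 32
    width = width + (rate - 26)
    rate = rate * (width - width)
    return width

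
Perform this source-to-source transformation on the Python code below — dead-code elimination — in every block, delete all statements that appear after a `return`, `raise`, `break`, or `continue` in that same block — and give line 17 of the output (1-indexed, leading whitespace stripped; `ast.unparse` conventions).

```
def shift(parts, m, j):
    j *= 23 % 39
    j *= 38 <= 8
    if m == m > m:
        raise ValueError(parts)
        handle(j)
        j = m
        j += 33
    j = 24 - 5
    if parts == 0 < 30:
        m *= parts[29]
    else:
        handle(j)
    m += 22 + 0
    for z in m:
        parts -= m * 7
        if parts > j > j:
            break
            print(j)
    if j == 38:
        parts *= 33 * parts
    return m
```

Transformed code:
def shift(parts, m, j):
    j *= 23 % 39
    j *= 38 <= 8
    if m == m > m:
        raise ValueError(parts)
    j = 24 - 5
    if parts == 0 < 30:
        m *= parts[29]
    else:
        handle(j)
    m += 22 + 0
    for z in m:
        parts -= m * 7
        if parts > j > j:
            break
    if j == 38:
        parts *= 33 * parts
    return m

parts *= 33 * parts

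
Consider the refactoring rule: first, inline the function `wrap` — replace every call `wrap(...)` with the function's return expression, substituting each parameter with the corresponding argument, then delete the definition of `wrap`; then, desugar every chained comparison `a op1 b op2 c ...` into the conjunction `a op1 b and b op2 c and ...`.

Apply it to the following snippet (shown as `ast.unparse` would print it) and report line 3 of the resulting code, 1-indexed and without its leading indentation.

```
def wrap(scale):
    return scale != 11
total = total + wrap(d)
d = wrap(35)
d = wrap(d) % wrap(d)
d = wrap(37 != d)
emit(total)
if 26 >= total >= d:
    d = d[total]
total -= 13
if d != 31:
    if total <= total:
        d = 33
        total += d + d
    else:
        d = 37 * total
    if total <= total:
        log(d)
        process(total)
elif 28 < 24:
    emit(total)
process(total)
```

Transformed code:
total = total + (d != 11)
d = 35 != 11
d = (d != 11) % (d != 11)
d = (37 != d) != 11
emit(total)
if 26 >= total and total >= d:
    d = d[total]
total -= 13
if d != 31:
    if total <= total:
        d = 33
        total += d + d
    else:
        d = 37 * total
    if total <= total:
        log(d)
        process(total)
elif 28 < 24:
    emit(total)
process(total)

d = (d != 11) % (d != 11)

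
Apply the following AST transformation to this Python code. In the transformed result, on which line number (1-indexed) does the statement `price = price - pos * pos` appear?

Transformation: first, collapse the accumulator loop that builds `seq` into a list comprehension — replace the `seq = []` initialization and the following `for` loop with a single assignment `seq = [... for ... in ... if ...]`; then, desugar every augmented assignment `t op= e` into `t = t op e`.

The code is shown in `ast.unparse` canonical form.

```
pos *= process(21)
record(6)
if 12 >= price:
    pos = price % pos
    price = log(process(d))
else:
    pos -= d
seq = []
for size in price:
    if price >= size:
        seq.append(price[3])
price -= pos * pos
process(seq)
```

9

Transformed code:
pos = pos * process(21)
record(6)
if 12 >= price:
    pos = price % pos
    price = log(process(d))
else:
    pos = pos - d
seq = [price[3] for size in price if price >= size]
price = price - pos * pos
process(seq)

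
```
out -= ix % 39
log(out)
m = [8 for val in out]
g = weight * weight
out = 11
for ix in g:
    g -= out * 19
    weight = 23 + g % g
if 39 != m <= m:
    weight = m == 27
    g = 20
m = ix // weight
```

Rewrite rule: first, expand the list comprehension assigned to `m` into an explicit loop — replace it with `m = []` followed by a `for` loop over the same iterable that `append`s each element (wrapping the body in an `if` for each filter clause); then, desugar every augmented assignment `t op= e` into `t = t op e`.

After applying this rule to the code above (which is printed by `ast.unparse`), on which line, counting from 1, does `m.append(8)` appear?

Transformed code:
out = out - ix % 39
log(out)
m = []
for val in out:
    m.append(8)
g = weight * weight
out = 11
for ix in g:
    g = g - out * 19
    weight = 23 + g % g
if 39 != m <= m:
    weight = m == 27
    g = 20
m = ix // weight

5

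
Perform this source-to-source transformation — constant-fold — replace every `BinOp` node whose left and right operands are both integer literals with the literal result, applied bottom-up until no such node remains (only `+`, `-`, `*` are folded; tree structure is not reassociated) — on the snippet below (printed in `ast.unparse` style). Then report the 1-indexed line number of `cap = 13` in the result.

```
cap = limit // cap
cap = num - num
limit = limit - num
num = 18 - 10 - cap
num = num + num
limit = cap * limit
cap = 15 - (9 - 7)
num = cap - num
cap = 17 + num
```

7

Transformed code:
cap = limit // cap
cap = num - num
limit = limit - num
num = 8 - cap
num = num + num
limit = cap * limit
cap = 13
num = cap - num
cap = 17 + num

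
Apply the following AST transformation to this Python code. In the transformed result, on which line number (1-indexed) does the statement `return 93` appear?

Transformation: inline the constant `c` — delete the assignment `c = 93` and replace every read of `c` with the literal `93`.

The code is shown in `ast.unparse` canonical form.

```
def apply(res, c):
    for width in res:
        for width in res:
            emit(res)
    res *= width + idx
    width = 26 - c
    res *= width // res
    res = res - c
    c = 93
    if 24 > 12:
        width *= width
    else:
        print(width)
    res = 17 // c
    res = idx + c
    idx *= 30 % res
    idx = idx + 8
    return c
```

Transformed code:
def apply(res, c):
    for width in res:
        for width in res:
            emit(res)
    res *= width + idx
    width = 26 - 93
    res *= width // res
    res = res - 93
    if 24 > 12:
        width *= width
    else:
        print(width)
    res = 17 // 93
    res = idx + 93
    idx *= 30 % res
    idx = idx + 8
    return 93

17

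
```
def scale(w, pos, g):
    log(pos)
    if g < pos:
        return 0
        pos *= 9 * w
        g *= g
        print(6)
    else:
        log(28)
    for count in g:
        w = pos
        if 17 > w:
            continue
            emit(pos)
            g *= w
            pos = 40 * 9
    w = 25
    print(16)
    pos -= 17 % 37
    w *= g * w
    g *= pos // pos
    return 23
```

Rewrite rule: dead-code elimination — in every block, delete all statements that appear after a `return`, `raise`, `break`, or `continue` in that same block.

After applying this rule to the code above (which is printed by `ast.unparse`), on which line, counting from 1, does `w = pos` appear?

8

Transformed code:
def scale(w, pos, g):
    log(pos)
    if g < pos:
        return 0
    else:
        log(28)
    for count in g:
        w = pos
        if 17 > w:
            continue
    w = 25
    print(16)
    pos -= 17 % 37
    w *= g * w
    g *= pos // pos
    return 23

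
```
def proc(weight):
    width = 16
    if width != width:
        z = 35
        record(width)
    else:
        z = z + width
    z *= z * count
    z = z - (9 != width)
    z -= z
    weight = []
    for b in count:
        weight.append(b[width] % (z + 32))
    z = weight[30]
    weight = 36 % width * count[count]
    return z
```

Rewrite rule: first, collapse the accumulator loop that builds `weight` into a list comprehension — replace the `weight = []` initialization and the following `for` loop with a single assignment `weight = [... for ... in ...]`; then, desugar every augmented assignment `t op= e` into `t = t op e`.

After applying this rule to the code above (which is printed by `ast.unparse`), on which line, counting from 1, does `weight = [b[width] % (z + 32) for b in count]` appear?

Transformed code:
def proc(weight):
    width = 16
    if width != width:
        z = 35
        record(width)
    else:
        z = z + width
    z = z * (z * count)
    z = z - (9 != width)
    z = z - z
    weight = [b[width] % (z + 32) for b in count]
    z = weight[30]
    weight = 36 % width * count[count]
    return z

11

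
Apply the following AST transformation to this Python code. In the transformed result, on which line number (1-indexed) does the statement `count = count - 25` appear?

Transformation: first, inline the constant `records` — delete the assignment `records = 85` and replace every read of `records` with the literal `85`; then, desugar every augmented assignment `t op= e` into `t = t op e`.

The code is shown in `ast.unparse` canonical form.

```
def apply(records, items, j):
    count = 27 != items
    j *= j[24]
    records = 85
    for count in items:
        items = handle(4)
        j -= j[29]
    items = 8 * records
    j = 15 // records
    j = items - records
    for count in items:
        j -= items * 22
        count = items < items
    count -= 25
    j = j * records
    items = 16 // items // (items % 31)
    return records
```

13

Transformed code:
def apply(records, items, j):
    count = 27 != items
    j = j * j[24]
    for count in items:
        items = handle(4)
        j = j - j[29]
    items = 8 * 85
    j = 15 // 85
    j = items - 85
    for count in items:
        j = j - items * 22
        count = items < items
    count = count - 25
    j = j * 85
    items = 16 // items // (items % 31)
    return 85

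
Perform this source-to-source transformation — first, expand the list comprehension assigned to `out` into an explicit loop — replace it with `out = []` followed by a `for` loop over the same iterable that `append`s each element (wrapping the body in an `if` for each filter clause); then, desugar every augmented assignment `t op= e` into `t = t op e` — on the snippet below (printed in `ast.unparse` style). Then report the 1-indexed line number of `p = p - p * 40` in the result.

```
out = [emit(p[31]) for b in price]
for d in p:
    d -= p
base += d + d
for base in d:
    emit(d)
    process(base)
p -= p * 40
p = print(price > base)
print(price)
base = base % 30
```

Transformed code:
out = []
for b in price:
    out.append(emit(p[31]))
for d in p:
    d = d - p
base = base + (d + d)
for base in d:
    emit(d)
    process(base)
p = p - p * 40
p = print(price > base)
print(price)
base = base % 30

10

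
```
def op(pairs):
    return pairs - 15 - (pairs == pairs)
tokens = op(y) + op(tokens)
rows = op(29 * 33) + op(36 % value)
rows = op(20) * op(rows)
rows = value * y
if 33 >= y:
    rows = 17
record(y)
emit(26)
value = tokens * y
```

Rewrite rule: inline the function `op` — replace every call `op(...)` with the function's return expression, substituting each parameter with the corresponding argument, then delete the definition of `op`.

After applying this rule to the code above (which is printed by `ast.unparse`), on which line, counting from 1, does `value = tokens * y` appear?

Transformed code:
tokens = y - 15 - (y == y) + (tokens - 15 - (tokens == tokens))
rows = 29 * 33 - 15 - (29 * 33 == 29 * 33) + (36 % value - 15 - (36 % value == 36 % value))
rows = (20 - 15 - (20 == 20)) * (rows - 15 - (rows == rows))
rows = value * y
if 33 >= y:
    rows = 17
record(y)
emit(26)
value = tokens * y

9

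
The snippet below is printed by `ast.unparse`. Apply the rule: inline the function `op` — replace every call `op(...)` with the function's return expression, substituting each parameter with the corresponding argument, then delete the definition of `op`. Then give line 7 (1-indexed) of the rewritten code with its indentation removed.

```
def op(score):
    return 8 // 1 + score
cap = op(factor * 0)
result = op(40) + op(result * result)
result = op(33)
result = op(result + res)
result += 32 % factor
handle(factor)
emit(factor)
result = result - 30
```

emit(factor)

Transformed code:
cap = 8 // 1 + factor * 0
result = 8 // 1 + 40 + (8 // 1 + result * result)
result = 8 // 1 + 33
result = 8 // 1 + (result + res)
result += 32 % factor
handle(factor)
emit(factor)
result = result - 30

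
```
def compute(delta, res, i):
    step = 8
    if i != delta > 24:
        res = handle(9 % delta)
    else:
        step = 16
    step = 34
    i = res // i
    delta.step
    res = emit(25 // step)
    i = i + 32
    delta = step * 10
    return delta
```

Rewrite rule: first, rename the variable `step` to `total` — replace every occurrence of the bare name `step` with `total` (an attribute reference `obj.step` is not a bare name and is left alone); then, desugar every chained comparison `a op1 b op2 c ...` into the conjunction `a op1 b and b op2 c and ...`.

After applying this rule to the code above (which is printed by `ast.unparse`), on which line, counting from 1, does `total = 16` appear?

6

Transformed code:
def compute(delta, res, i):
    total = 8
    if i != delta and delta > 24:
        res = handle(9 % delta)
    else:
        total = 16
    total = 34
    i = res // i
    delta.step
    res = emit(25 // total)
    i = i + 32
    delta = total * 10
    return delta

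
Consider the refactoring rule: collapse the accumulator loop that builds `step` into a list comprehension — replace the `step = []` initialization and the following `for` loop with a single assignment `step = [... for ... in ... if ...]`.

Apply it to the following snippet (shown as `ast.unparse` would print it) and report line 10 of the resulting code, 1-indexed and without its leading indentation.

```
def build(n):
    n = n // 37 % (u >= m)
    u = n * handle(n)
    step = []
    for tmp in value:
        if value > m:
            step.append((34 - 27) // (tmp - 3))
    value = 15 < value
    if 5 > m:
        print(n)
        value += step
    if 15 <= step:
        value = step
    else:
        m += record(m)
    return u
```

value = step

Transformed code:
def build(n):
    n = n // 37 % (u >= m)
    u = n * handle(n)
    step = [(34 - 27) // (tmp - 3) for tmp in value if value > m]
    value = 15 < value
    if 5 > m:
        print(n)
        value += step
    if 15 <= step:
        value = step
    else:
        m += record(m)
    return u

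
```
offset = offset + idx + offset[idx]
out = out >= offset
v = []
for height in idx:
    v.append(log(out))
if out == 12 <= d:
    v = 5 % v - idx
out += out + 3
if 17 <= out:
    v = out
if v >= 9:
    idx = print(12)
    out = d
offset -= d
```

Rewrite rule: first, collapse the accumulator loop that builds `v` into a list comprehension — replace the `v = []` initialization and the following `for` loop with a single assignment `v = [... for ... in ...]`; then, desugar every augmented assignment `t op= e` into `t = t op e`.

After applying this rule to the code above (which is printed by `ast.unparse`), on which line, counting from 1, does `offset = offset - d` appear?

12

Transformed code:
offset = offset + idx + offset[idx]
out = out >= offset
v = [log(out) for height in idx]
if out == 12 <= d:
    v = 5 % v - idx
out = out + (out + 3)
if 17 <= out:
    v = out
if v >= 9:
    idx = print(12)
    out = d
offset = offset - d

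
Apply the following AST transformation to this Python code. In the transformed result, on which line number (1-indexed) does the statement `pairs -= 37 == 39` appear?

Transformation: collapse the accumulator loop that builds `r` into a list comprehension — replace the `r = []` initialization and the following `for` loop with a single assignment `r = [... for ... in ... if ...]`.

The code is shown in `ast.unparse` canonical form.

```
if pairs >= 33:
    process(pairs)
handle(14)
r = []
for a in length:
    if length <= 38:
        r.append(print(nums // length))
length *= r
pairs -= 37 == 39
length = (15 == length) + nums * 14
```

6

Transformed code:
if pairs >= 33:
    process(pairs)
handle(14)
r = [print(nums // length) for a in length if length <= 38]
length *= r
pairs -= 37 == 39
length = (15 == length) + nums * 14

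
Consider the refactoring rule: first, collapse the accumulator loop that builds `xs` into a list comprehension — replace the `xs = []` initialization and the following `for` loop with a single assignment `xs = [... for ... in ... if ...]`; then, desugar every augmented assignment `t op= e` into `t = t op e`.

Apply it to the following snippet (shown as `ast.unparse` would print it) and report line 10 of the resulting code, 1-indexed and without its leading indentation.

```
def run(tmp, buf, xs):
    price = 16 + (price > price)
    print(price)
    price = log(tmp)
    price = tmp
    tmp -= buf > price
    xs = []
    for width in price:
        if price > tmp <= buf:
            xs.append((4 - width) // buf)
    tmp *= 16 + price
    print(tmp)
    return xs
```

return xs

Transformed code:
def run(tmp, buf, xs):
    price = 16 + (price > price)
    print(price)
    price = log(tmp)
    price = tmp
    tmp = tmp - (buf > price)
    xs = [(4 - width) // buf for width in price if price > tmp <= buf]
    tmp = tmp * (16 + price)
    print(tmp)
    return xs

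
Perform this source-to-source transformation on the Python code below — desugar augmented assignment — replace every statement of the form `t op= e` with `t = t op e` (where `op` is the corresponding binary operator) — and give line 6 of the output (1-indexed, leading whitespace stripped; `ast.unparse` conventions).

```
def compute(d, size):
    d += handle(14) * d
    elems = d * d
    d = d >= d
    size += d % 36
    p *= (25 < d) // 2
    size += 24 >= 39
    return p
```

p = p * ((25 < d) // 2)

Transformed code:
def compute(d, size):
    d = d + handle(14) * d
    elems = d * d
    d = d >= d
    size = size + d % 36
    p = p * ((25 < d) // 2)
    size = size + (24 >= 39)
    return p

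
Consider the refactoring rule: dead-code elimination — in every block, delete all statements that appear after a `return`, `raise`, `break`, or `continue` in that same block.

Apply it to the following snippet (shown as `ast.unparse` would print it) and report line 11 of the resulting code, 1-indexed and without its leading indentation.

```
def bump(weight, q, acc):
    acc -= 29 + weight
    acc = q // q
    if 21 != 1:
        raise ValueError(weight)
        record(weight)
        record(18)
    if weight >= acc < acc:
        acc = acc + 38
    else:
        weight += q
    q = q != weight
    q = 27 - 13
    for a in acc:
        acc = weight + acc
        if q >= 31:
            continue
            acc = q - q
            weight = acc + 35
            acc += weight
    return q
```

Transformed code:
def bump(weight, q, acc):
    acc -= 29 + weight
    acc = q // q
    if 21 != 1:
        raise ValueError(weight)
    if weight >= acc < acc:
        acc = acc + 38
    else:
        weight += q
    q = q != weight
    q = 27 - 13
    for a in acc:
        acc = weight + acc
        if q >= 31:
            continue
    return q

q = 27 - 13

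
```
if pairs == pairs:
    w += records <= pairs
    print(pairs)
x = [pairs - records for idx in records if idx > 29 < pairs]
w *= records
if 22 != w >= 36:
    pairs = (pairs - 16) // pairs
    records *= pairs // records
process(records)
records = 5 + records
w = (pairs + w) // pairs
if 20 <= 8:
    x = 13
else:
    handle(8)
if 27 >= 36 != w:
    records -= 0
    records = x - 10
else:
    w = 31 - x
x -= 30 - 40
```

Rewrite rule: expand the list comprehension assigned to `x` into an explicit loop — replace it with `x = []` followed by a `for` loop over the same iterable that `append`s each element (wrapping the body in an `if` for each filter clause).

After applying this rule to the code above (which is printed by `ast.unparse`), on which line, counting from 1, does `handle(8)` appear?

Transformed code:
if pairs == pairs:
    w += records <= pairs
    print(pairs)
x = []
for idx in records:
    if idx > 29 < pairs:
        x.append(pairs - records)
w *= records
if 22 != w >= 36:
    pairs = (pairs - 16) // pairs
    records *= pairs // records
process(records)
records = 5 + records
w = (pairs + w) // pairs
if 20 <= 8:
    x = 13
else:
    handle(8)
if 27 >= 36 != w:
    records -= 0
    records = x - 10
else:
    w = 31 - x
x -= 30 - 40

18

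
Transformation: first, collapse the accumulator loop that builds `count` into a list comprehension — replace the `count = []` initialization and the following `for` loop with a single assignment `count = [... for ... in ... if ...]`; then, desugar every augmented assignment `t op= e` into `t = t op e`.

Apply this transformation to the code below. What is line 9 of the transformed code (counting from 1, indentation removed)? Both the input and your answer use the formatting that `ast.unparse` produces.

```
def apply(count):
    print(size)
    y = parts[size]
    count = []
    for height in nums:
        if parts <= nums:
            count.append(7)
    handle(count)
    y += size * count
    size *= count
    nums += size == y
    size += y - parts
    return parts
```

size = size + (y - parts)

Transformed code:
def apply(count):
    print(size)
    y = parts[size]
    count = [7 for height in nums if parts <= nums]
    handle(count)
    y = y + size * count
    size = size * count
    nums = nums + (size == y)
    size = size + (y - parts)
    return parts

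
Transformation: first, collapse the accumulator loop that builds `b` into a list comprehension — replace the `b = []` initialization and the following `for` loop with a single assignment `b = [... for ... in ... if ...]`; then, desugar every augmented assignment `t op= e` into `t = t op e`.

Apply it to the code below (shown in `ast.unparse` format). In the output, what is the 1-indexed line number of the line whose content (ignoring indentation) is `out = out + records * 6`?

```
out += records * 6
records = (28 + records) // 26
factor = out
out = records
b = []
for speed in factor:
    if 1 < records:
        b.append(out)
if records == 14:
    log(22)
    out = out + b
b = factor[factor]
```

1

Transformed code:
out = out + records * 6
records = (28 + records) // 26
factor = out
out = records
b = [out for speed in factor if 1 < records]
if records == 14:
    log(22)
    out = out + b
b = factor[factor]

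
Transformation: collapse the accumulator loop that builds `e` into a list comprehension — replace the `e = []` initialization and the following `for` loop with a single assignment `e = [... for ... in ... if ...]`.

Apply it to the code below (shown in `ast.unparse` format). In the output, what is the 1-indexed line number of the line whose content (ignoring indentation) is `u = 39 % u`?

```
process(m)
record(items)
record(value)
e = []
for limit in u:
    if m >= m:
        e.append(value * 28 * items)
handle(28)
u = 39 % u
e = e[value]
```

Transformed code:
process(m)
record(items)
record(value)
e = [value * 28 * items for limit in u if m >= m]
handle(28)
u = 39 % u
e = e[value]

6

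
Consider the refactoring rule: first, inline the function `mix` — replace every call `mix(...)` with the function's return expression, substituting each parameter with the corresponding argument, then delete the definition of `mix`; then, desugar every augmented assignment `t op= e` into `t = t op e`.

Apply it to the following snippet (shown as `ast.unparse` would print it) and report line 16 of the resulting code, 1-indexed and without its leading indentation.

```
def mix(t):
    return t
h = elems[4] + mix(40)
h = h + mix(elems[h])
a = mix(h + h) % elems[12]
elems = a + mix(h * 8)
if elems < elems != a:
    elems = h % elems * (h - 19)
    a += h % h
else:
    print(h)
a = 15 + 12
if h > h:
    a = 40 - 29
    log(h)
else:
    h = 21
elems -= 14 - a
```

elems = elems - (14 - a)

Transformed code:
h = elems[4] + 40
h = h + elems[h]
a = (h + h) % elems[12]
elems = a + h * 8
if elems < elems != a:
    elems = h % elems * (h - 19)
    a = a + h % h
else:
    print(h)
a = 15 + 12
if h > h:
    a = 40 - 29
    log(h)
else:
    h = 21
elems = elems - (14 - a)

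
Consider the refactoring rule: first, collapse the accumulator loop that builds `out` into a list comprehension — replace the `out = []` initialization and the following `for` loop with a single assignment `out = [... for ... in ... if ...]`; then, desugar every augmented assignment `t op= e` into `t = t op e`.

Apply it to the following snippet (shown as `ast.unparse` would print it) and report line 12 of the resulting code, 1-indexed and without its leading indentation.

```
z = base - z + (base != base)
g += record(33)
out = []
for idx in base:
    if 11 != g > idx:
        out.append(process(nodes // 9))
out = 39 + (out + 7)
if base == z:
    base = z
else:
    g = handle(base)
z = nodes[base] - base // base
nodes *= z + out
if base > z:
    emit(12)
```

emit(12)

Transformed code:
z = base - z + (base != base)
g = g + record(33)
out = [process(nodes // 9) for idx in base if 11 != g > idx]
out = 39 + (out + 7)
if base == z:
    base = z
else:
    g = handle(base)
z = nodes[base] - base // base
nodes = nodes * (z + out)
if base > z:
    emit(12)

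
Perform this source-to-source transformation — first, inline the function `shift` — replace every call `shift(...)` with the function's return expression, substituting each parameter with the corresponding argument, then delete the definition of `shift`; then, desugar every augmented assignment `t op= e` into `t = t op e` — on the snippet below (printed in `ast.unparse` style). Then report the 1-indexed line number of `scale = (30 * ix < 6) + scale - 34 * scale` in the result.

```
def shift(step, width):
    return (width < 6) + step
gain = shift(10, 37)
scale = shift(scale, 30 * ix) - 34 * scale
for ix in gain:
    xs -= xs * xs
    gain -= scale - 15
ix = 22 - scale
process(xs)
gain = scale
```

2

Transformed code:
gain = (37 < 6) + 10
scale = (30 * ix < 6) + scale - 34 * scale
for ix in gain:
    xs = xs - xs * xs
    gain = gain - (scale - 15)
ix = 22 - scale
process(xs)
gain = scale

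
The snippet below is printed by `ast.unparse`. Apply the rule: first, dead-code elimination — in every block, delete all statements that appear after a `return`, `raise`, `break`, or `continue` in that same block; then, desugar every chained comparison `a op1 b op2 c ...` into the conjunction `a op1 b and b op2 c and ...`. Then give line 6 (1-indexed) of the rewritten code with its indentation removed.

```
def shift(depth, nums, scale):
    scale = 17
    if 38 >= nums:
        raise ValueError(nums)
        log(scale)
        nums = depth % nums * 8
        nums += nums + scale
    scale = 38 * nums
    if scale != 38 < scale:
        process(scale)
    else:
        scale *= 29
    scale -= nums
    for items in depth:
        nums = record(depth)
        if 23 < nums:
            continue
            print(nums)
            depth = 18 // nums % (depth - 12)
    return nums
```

Transformed code:
def shift(depth, nums, scale):
    scale = 17
    if 38 >= nums:
        raise ValueError(nums)
    scale = 38 * nums
    if scale != 38 and 38 < scale:
        process(scale)
    else:
        scale *= 29
    scale -= nums
    for items in depth:
        nums = record(depth)
        if 23 < nums:
            continue
    return nums

if scale != 38 and 38 < scale:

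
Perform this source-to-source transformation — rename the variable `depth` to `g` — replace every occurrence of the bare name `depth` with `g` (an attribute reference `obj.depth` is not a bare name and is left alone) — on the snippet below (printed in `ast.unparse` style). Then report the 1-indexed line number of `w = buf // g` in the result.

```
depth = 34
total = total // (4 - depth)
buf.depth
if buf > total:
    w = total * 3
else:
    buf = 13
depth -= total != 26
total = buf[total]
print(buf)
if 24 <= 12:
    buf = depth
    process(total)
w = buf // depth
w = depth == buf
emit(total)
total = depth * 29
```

Transformed code:
g = 34
total = total // (4 - g)
buf.depth
if buf > total:
    w = total * 3
else:
    buf = 13
g -= total != 26
total = buf[total]
print(buf)
if 24 <= 12:
    buf = g
    process(total)
w = buf // g
w = g == buf
emit(total)
total = g * 29

14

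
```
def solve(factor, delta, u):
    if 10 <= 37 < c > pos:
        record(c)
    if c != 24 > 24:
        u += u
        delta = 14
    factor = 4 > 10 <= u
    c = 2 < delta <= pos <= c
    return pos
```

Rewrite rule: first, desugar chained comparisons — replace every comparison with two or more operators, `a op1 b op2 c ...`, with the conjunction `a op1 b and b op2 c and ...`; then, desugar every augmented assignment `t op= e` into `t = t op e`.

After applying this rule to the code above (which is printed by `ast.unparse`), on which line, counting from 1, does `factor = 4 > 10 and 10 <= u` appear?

7

Transformed code:
def solve(factor, delta, u):
    if 10 <= 37 and 37 < c and (c > pos):
        record(c)
    if c != 24 and 24 > 24:
        u = u + u
        delta = 14
    factor = 4 > 10 and 10 <= u
    c = 2 < delta and delta <= pos and (pos <= c)
    return pos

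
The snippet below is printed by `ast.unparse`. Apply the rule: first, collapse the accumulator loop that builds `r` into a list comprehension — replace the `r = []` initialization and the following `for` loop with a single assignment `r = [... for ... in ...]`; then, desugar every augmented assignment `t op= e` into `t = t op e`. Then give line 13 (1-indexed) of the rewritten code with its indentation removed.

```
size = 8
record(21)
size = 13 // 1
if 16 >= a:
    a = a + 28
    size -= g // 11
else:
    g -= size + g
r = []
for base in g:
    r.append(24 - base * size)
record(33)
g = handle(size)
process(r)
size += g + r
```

size = size + (g + r)

Transformed code:
size = 8
record(21)
size = 13 // 1
if 16 >= a:
    a = a + 28
    size = size - g // 11
else:
    g = g - (size + g)
r = [24 - base * size for base in g]
record(33)
g = handle(size)
process(r)
size = size + (g + r)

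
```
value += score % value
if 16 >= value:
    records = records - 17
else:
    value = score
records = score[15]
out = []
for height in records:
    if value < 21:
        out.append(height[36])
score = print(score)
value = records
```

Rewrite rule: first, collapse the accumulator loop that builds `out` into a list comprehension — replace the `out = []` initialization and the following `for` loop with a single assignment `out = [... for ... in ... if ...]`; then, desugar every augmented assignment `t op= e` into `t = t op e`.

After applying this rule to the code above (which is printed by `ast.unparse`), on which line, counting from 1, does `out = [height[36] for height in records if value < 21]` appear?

Transformed code:
value = value + score % value
if 16 >= value:
    records = records - 17
else:
    value = score
records = score[15]
out = [height[36] for height in records if value < 21]
score = print(score)
value = records

7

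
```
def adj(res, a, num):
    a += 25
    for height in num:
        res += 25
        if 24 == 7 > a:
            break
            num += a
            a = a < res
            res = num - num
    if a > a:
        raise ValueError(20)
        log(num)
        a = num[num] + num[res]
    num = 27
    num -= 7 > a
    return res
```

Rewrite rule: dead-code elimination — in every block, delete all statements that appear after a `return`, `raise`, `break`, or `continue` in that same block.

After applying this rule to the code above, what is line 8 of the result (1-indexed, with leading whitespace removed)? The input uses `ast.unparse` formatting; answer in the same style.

raise ValueError(20)

Transformed code:
def adj(res, a, num):
    a += 25
    for height in num:
        res += 25
        if 24 == 7 > a:
            break
    if a > a:
        raise ValueError(20)
    num = 27
    num -= 7 > a
    return res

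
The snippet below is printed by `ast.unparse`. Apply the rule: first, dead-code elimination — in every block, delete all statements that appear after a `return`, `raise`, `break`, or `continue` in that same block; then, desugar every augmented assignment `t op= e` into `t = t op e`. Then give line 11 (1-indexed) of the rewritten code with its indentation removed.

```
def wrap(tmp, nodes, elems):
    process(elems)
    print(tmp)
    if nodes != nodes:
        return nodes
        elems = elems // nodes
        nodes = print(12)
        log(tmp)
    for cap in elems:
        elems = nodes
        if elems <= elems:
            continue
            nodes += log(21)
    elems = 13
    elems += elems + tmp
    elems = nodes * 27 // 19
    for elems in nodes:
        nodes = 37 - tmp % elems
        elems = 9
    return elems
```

Transformed code:
def wrap(tmp, nodes, elems):
    process(elems)
    print(tmp)
    if nodes != nodes:
        return nodes
    for cap in elems:
        elems = nodes
        if elems <= elems:
            continue
    elems = 13
    elems = elems + (elems + tmp)
    elems = nodes * 27 // 19
    for elems in nodes:
        nodes = 37 - tmp % elems
        elems = 9
    return elems

elems = elems + (elems + tmp)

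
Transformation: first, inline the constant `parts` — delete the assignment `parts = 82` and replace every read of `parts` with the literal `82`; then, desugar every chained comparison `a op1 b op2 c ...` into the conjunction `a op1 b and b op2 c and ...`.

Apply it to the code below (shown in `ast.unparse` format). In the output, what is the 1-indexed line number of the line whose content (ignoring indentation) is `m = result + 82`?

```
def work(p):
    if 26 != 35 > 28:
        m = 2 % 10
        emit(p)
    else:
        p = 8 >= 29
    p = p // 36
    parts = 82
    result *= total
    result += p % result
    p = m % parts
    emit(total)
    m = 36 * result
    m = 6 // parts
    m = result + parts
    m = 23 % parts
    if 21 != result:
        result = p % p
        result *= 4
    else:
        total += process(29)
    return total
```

14

Transformed code:
def work(p):
    if 26 != 35 and 35 > 28:
        m = 2 % 10
        emit(p)
    else:
        p = 8 >= 29
    p = p // 36
    result *= total
    result += p % result
    p = m % 82
    emit(total)
    m = 36 * result
    m = 6 // 82
    m = result + 82
    m = 23 % 82
    if 21 != result:
        result = p % p
        result *= 4
    else:
        total += process(29)
    return total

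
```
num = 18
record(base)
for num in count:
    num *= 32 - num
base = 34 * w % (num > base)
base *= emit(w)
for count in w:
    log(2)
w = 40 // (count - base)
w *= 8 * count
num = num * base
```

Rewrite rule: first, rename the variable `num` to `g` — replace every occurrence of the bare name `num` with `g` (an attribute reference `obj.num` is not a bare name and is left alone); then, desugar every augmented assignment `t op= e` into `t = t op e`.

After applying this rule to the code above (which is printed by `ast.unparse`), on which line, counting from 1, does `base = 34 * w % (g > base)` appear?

5

Transformed code:
g = 18
record(base)
for g in count:
    g = g * (32 - g)
base = 34 * w % (g > base)
base = base * emit(w)
for count in w:
    log(2)
w = 40 // (count - base)
w = w * (8 * count)
g = g * base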